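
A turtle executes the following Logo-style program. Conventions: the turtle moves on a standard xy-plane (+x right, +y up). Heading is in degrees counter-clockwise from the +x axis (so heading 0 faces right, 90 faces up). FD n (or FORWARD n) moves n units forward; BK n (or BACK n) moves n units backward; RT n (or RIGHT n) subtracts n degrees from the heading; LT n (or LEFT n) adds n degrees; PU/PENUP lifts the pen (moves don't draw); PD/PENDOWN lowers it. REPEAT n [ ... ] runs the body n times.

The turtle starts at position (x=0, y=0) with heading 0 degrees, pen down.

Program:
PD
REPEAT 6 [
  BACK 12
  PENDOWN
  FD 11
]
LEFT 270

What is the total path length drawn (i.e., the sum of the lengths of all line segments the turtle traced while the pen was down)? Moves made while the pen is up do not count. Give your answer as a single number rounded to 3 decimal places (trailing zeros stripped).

Executing turtle program step by step:
Start: pos=(0,0), heading=0, pen down
PD: pen down
REPEAT 6 [
  -- iteration 1/6 --
  BK 12: (0,0) -> (-12,0) [heading=0, draw]
  PD: pen down
  FD 11: (-12,0) -> (-1,0) [heading=0, draw]
  -- iteration 2/6 --
  BK 12: (-1,0) -> (-13,0) [heading=0, draw]
  PD: pen down
  FD 11: (-13,0) -> (-2,0) [heading=0, draw]
  -- iteration 3/6 --
  BK 12: (-2,0) -> (-14,0) [heading=0, draw]
  PD: pen down
  FD 11: (-14,0) -> (-3,0) [heading=0, draw]
  -- iteration 4/6 --
  BK 12: (-3,0) -> (-15,0) [heading=0, draw]
  PD: pen down
  FD 11: (-15,0) -> (-4,0) [heading=0, draw]
  -- iteration 5/6 --
  BK 12: (-4,0) -> (-16,0) [heading=0, draw]
  PD: pen down
  FD 11: (-16,0) -> (-5,0) [heading=0, draw]
  -- iteration 6/6 --
  BK 12: (-5,0) -> (-17,0) [heading=0, draw]
  PD: pen down
  FD 11: (-17,0) -> (-6,0) [heading=0, draw]
]
LT 270: heading 0 -> 270
Final: pos=(-6,0), heading=270, 12 segment(s) drawn

Segment lengths:
  seg 1: (0,0) -> (-12,0), length = 12
  seg 2: (-12,0) -> (-1,0), length = 11
  seg 3: (-1,0) -> (-13,0), length = 12
  seg 4: (-13,0) -> (-2,0), length = 11
  seg 5: (-2,0) -> (-14,0), length = 12
  seg 6: (-14,0) -> (-3,0), length = 11
  seg 7: (-3,0) -> (-15,0), length = 12
  seg 8: (-15,0) -> (-4,0), length = 11
  seg 9: (-4,0) -> (-16,0), length = 12
  seg 10: (-16,0) -> (-5,0), length = 11
  seg 11: (-5,0) -> (-17,0), length = 12
  seg 12: (-17,0) -> (-6,0), length = 11
Total = 138

Answer: 138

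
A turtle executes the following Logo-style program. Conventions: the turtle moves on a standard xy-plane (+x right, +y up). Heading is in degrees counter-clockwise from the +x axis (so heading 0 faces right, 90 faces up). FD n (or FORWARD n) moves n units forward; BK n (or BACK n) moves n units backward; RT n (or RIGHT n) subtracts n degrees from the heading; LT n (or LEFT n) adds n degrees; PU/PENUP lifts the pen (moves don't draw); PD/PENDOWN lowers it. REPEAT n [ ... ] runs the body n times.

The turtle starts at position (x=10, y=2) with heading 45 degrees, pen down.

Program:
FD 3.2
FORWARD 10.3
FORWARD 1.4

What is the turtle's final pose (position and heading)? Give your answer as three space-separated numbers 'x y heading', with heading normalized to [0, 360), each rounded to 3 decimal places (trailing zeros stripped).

Answer: 20.536 12.536 45

Derivation:
Executing turtle program step by step:
Start: pos=(10,2), heading=45, pen down
FD 3.2: (10,2) -> (12.263,4.263) [heading=45, draw]
FD 10.3: (12.263,4.263) -> (19.546,11.546) [heading=45, draw]
FD 1.4: (19.546,11.546) -> (20.536,12.536) [heading=45, draw]
Final: pos=(20.536,12.536), heading=45, 3 segment(s) drawn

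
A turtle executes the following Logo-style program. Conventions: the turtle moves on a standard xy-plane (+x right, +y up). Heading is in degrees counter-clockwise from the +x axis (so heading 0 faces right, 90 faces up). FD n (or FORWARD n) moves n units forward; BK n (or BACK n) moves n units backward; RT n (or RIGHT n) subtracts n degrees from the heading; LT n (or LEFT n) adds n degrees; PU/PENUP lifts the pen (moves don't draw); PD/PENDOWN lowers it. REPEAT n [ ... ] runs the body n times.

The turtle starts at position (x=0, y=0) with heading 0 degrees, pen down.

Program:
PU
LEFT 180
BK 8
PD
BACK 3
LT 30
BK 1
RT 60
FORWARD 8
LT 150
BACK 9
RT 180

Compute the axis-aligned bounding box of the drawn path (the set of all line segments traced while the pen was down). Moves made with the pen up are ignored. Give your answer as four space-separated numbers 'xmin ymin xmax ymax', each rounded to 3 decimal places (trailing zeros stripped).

Answer: 0.438 0 11.866 12.294

Derivation:
Executing turtle program step by step:
Start: pos=(0,0), heading=0, pen down
PU: pen up
LT 180: heading 0 -> 180
BK 8: (0,0) -> (8,0) [heading=180, move]
PD: pen down
BK 3: (8,0) -> (11,0) [heading=180, draw]
LT 30: heading 180 -> 210
BK 1: (11,0) -> (11.866,0.5) [heading=210, draw]
RT 60: heading 210 -> 150
FD 8: (11.866,0.5) -> (4.938,4.5) [heading=150, draw]
LT 150: heading 150 -> 300
BK 9: (4.938,4.5) -> (0.438,12.294) [heading=300, draw]
RT 180: heading 300 -> 120
Final: pos=(0.438,12.294), heading=120, 4 segment(s) drawn

Segment endpoints: x in {0.438, 4.938, 8, 11, 11.866}, y in {0, 0, 0.5, 4.5, 12.294}
xmin=0.438, ymin=0, xmax=11.866, ymax=12.294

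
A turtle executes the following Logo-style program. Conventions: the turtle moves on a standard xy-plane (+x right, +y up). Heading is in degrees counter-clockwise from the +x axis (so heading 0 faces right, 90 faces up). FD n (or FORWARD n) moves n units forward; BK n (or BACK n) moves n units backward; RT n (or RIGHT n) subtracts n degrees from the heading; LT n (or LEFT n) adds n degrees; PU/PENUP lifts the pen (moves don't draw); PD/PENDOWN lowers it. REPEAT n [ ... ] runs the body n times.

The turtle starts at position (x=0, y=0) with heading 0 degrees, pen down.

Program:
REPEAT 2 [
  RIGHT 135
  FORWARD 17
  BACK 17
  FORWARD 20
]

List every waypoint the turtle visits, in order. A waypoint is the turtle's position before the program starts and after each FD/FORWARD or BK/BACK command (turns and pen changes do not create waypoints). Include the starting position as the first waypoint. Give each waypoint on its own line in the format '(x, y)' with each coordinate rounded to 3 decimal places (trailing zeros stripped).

Answer: (0, 0)
(-12.021, -12.021)
(0, 0)
(-14.142, -14.142)
(-14.142, 2.858)
(-14.142, -14.142)
(-14.142, 5.858)

Derivation:
Executing turtle program step by step:
Start: pos=(0,0), heading=0, pen down
REPEAT 2 [
  -- iteration 1/2 --
  RT 135: heading 0 -> 225
  FD 17: (0,0) -> (-12.021,-12.021) [heading=225, draw]
  BK 17: (-12.021,-12.021) -> (0,0) [heading=225, draw]
  FD 20: (0,0) -> (-14.142,-14.142) [heading=225, draw]
  -- iteration 2/2 --
  RT 135: heading 225 -> 90
  FD 17: (-14.142,-14.142) -> (-14.142,2.858) [heading=90, draw]
  BK 17: (-14.142,2.858) -> (-14.142,-14.142) [heading=90, draw]
  FD 20: (-14.142,-14.142) -> (-14.142,5.858) [heading=90, draw]
]
Final: pos=(-14.142,5.858), heading=90, 6 segment(s) drawn
Waypoints (7 total):
(0, 0)
(-12.021, -12.021)
(0, 0)
(-14.142, -14.142)
(-14.142, 2.858)
(-14.142, -14.142)
(-14.142, 5.858)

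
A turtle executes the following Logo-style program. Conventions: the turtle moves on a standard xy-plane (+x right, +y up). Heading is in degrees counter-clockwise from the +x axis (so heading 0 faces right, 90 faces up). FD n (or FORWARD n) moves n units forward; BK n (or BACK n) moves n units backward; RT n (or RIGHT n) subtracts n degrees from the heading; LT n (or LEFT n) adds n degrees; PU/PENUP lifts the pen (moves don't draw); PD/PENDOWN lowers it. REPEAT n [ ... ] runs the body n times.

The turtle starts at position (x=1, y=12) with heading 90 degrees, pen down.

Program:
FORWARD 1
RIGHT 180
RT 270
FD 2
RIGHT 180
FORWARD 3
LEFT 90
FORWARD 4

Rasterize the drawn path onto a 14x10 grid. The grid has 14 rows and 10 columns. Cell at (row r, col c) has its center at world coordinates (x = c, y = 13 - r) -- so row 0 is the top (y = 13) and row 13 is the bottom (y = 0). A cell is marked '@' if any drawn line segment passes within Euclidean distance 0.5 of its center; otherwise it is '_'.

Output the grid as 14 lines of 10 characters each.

Answer: @@@@______
@@________
@_________
@_________
@_________
__________
__________
__________
__________
__________
__________
__________
__________
__________

Derivation:
Segment 0: (1,12) -> (1,13)
Segment 1: (1,13) -> (3,13)
Segment 2: (3,13) -> (0,13)
Segment 3: (0,13) -> (0,9)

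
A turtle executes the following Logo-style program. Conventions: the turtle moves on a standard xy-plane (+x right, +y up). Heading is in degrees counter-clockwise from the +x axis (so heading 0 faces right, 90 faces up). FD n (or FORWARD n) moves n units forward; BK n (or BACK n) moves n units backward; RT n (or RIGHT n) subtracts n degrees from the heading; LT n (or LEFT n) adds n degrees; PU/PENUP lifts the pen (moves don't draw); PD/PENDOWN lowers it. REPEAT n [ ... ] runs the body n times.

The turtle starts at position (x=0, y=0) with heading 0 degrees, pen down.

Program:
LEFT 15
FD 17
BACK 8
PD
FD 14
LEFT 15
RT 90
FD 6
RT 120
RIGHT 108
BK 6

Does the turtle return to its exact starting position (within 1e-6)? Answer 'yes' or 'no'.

Executing turtle program step by step:
Start: pos=(0,0), heading=0, pen down
LT 15: heading 0 -> 15
FD 17: (0,0) -> (16.421,4.4) [heading=15, draw]
BK 8: (16.421,4.4) -> (8.693,2.329) [heading=15, draw]
PD: pen down
FD 14: (8.693,2.329) -> (22.216,5.953) [heading=15, draw]
LT 15: heading 15 -> 30
RT 90: heading 30 -> 300
FD 6: (22.216,5.953) -> (25.216,0.757) [heading=300, draw]
RT 120: heading 300 -> 180
RT 108: heading 180 -> 72
BK 6: (25.216,0.757) -> (23.362,-4.95) [heading=72, draw]
Final: pos=(23.362,-4.95), heading=72, 5 segment(s) drawn

Start position: (0, 0)
Final position: (23.362, -4.95)
Distance = 23.881; >= 1e-6 -> NOT closed

Answer: no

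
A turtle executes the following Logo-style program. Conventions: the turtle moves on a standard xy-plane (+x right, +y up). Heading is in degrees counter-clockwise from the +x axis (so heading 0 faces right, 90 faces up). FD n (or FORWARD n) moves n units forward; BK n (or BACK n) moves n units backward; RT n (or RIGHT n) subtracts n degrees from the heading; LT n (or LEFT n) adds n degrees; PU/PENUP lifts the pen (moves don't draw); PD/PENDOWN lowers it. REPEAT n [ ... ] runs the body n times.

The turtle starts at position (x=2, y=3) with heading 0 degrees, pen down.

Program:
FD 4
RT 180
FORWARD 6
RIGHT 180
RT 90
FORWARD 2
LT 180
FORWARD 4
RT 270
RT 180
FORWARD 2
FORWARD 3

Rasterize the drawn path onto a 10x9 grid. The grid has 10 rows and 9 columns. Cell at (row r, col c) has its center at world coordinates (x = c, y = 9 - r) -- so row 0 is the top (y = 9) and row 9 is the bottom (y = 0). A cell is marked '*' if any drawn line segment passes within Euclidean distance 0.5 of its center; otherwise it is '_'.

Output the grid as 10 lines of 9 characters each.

Segment 0: (2,3) -> (6,3)
Segment 1: (6,3) -> (0,3)
Segment 2: (0,3) -> (0,1)
Segment 3: (0,1) -> (-0,5)
Segment 4: (-0,5) -> (2,5)
Segment 5: (2,5) -> (5,5)

Answer: _________
_________
_________
_________
******___
*________
*******__
*________
*________
_________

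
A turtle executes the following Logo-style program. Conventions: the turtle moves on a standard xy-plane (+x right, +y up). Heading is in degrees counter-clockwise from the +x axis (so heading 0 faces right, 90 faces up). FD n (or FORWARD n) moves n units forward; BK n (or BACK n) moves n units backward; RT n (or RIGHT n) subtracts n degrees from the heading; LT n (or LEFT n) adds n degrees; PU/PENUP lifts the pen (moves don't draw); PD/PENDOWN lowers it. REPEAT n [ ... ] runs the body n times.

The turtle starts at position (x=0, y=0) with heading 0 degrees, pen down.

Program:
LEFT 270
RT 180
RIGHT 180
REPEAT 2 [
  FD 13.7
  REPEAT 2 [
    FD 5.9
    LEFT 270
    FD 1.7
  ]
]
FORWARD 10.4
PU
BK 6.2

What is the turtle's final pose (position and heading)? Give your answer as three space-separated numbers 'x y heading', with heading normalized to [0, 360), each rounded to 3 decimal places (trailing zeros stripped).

Executing turtle program step by step:
Start: pos=(0,0), heading=0, pen down
LT 270: heading 0 -> 270
RT 180: heading 270 -> 90
RT 180: heading 90 -> 270
REPEAT 2 [
  -- iteration 1/2 --
  FD 13.7: (0,0) -> (0,-13.7) [heading=270, draw]
  REPEAT 2 [
    -- iteration 1/2 --
    FD 5.9: (0,-13.7) -> (0,-19.6) [heading=270, draw]
    LT 270: heading 270 -> 180
    FD 1.7: (0,-19.6) -> (-1.7,-19.6) [heading=180, draw]
    -- iteration 2/2 --
    FD 5.9: (-1.7,-19.6) -> (-7.6,-19.6) [heading=180, draw]
    LT 270: heading 180 -> 90
    FD 1.7: (-7.6,-19.6) -> (-7.6,-17.9) [heading=90, draw]
  ]
  -- iteration 2/2 --
  FD 13.7: (-7.6,-17.9) -> (-7.6,-4.2) [heading=90, draw]
  REPEAT 2 [
    -- iteration 1/2 --
    FD 5.9: (-7.6,-4.2) -> (-7.6,1.7) [heading=90, draw]
    LT 270: heading 90 -> 0
    FD 1.7: (-7.6,1.7) -> (-5.9,1.7) [heading=0, draw]
    -- iteration 2/2 --
    FD 5.9: (-5.9,1.7) -> (0,1.7) [heading=0, draw]
    LT 270: heading 0 -> 270
    FD 1.7: (0,1.7) -> (0,0) [heading=270, draw]
  ]
]
FD 10.4: (0,0) -> (0,-10.4) [heading=270, draw]
PU: pen up
BK 6.2: (0,-10.4) -> (0,-4.2) [heading=270, move]
Final: pos=(0,-4.2), heading=270, 11 segment(s) drawn

Answer: 0 -4.2 270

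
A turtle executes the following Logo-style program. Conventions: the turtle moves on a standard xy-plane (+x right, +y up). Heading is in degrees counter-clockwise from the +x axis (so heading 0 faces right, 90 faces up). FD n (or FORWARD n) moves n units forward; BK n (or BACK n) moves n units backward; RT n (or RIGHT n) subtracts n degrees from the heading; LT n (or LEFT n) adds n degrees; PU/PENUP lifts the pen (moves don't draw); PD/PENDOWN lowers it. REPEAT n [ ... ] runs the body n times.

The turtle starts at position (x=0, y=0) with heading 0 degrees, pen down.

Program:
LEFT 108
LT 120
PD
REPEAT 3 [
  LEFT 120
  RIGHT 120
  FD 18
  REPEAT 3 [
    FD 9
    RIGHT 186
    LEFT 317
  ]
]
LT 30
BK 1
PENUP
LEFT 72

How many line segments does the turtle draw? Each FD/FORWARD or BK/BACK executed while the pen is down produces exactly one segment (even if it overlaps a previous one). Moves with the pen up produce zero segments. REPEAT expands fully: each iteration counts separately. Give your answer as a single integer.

Executing turtle program step by step:
Start: pos=(0,0), heading=0, pen down
LT 108: heading 0 -> 108
LT 120: heading 108 -> 228
PD: pen down
REPEAT 3 [
  -- iteration 1/3 --
  LT 120: heading 228 -> 348
  RT 120: heading 348 -> 228
  FD 18: (0,0) -> (-12.044,-13.377) [heading=228, draw]
  REPEAT 3 [
    -- iteration 1/3 --
    FD 9: (-12.044,-13.377) -> (-18.067,-20.065) [heading=228, draw]
    RT 186: heading 228 -> 42
    LT 317: heading 42 -> 359
    -- iteration 2/3 --
    FD 9: (-18.067,-20.065) -> (-9.068,-20.222) [heading=359, draw]
    RT 186: heading 359 -> 173
    LT 317: heading 173 -> 130
    -- iteration 3/3 --
    FD 9: (-9.068,-20.222) -> (-14.853,-13.328) [heading=130, draw]
    RT 186: heading 130 -> 304
    LT 317: heading 304 -> 261
  ]
  -- iteration 2/3 --
  LT 120: heading 261 -> 21
  RT 120: heading 21 -> 261
  FD 18: (-14.853,-13.328) -> (-17.669,-31.106) [heading=261, draw]
  REPEAT 3 [
    -- iteration 1/3 --
    FD 9: (-17.669,-31.106) -> (-19.077,-39.995) [heading=261, draw]
    RT 186: heading 261 -> 75
    LT 317: heading 75 -> 32
    -- iteration 2/3 --
    FD 9: (-19.077,-39.995) -> (-11.444,-35.226) [heading=32, draw]
    RT 186: heading 32 -> 206
    LT 317: heading 206 -> 163
    -- iteration 3/3 --
    FD 9: (-11.444,-35.226) -> (-20.051,-32.595) [heading=163, draw]
    RT 186: heading 163 -> 337
    LT 317: heading 337 -> 294
  ]
  -- iteration 3/3 --
  LT 120: heading 294 -> 54
  RT 120: heading 54 -> 294
  FD 18: (-20.051,-32.595) -> (-12.73,-49.038) [heading=294, draw]
  REPEAT 3 [
    -- iteration 1/3 --
    FD 9: (-12.73,-49.038) -> (-9.069,-57.26) [heading=294, draw]
    RT 186: heading 294 -> 108
    LT 317: heading 108 -> 65
    -- iteration 2/3 --
    FD 9: (-9.069,-57.26) -> (-5.266,-49.104) [heading=65, draw]
    RT 186: heading 65 -> 239
    LT 317: heading 239 -> 196
    -- iteration 3/3 --
    FD 9: (-5.266,-49.104) -> (-13.917,-51.584) [heading=196, draw]
    RT 186: heading 196 -> 10
    LT 317: heading 10 -> 327
  ]
]
LT 30: heading 327 -> 357
BK 1: (-13.917,-51.584) -> (-14.916,-51.532) [heading=357, draw]
PU: pen up
LT 72: heading 357 -> 69
Final: pos=(-14.916,-51.532), heading=69, 13 segment(s) drawn
Segments drawn: 13

Answer: 13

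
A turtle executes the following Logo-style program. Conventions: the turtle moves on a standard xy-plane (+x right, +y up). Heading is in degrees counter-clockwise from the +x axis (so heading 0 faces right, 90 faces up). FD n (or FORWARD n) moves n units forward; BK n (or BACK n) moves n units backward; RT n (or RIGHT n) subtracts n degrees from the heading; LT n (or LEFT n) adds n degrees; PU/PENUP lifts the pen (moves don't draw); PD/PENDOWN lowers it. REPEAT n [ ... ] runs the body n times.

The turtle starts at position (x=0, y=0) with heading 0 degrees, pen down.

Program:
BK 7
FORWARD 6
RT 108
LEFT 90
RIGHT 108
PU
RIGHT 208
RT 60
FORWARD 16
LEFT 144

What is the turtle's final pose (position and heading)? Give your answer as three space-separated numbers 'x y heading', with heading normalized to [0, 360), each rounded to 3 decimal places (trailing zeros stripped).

Executing turtle program step by step:
Start: pos=(0,0), heading=0, pen down
BK 7: (0,0) -> (-7,0) [heading=0, draw]
FD 6: (-7,0) -> (-1,0) [heading=0, draw]
RT 108: heading 0 -> 252
LT 90: heading 252 -> 342
RT 108: heading 342 -> 234
PU: pen up
RT 208: heading 234 -> 26
RT 60: heading 26 -> 326
FD 16: (-1,0) -> (12.265,-8.947) [heading=326, move]
LT 144: heading 326 -> 110
Final: pos=(12.265,-8.947), heading=110, 2 segment(s) drawn

Answer: 12.265 -8.947 110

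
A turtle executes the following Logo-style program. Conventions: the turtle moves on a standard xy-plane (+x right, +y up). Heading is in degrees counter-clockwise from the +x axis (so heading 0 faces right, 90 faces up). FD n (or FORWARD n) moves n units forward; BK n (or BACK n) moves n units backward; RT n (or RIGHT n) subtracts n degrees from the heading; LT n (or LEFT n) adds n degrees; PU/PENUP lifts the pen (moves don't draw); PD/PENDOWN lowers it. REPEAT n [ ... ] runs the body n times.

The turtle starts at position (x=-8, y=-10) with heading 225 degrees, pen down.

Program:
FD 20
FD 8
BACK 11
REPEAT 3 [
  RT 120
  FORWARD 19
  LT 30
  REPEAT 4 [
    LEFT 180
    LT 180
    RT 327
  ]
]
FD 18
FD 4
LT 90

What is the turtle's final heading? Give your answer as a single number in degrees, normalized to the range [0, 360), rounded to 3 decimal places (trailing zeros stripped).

Answer: 81

Derivation:
Executing turtle program step by step:
Start: pos=(-8,-10), heading=225, pen down
FD 20: (-8,-10) -> (-22.142,-24.142) [heading=225, draw]
FD 8: (-22.142,-24.142) -> (-27.799,-29.799) [heading=225, draw]
BK 11: (-27.799,-29.799) -> (-20.021,-22.021) [heading=225, draw]
REPEAT 3 [
  -- iteration 1/3 --
  RT 120: heading 225 -> 105
  FD 19: (-20.021,-22.021) -> (-24.938,-3.668) [heading=105, draw]
  LT 30: heading 105 -> 135
  REPEAT 4 [
    -- iteration 1/4 --
    LT 180: heading 135 -> 315
    LT 180: heading 315 -> 135
    RT 327: heading 135 -> 168
    -- iteration 2/4 --
    LT 180: heading 168 -> 348
    LT 180: heading 348 -> 168
    RT 327: heading 168 -> 201
    -- iteration 3/4 --
    LT 180: heading 201 -> 21
    LT 180: heading 21 -> 201
    RT 327: heading 201 -> 234
    -- iteration 4/4 --
    LT 180: heading 234 -> 54
    LT 180: heading 54 -> 234
    RT 327: heading 234 -> 267
  ]
  -- iteration 2/3 --
  RT 120: heading 267 -> 147
  FD 19: (-24.938,-3.668) -> (-40.873,6.68) [heading=147, draw]
  LT 30: heading 147 -> 177
  REPEAT 4 [
    -- iteration 1/4 --
    LT 180: heading 177 -> 357
    LT 180: heading 357 -> 177
    RT 327: heading 177 -> 210
    -- iteration 2/4 --
    LT 180: heading 210 -> 30
    LT 180: heading 30 -> 210
    RT 327: heading 210 -> 243
    -- iteration 3/4 --
    LT 180: heading 243 -> 63
    LT 180: heading 63 -> 243
    RT 327: heading 243 -> 276
    -- iteration 4/4 --
    LT 180: heading 276 -> 96
    LT 180: heading 96 -> 276
    RT 327: heading 276 -> 309
  ]
  -- iteration 3/3 --
  RT 120: heading 309 -> 189
  FD 19: (-40.873,6.68) -> (-59.639,3.708) [heading=189, draw]
  LT 30: heading 189 -> 219
  REPEAT 4 [
    -- iteration 1/4 --
    LT 180: heading 219 -> 39
    LT 180: heading 39 -> 219
    RT 327: heading 219 -> 252
    -- iteration 2/4 --
    LT 180: heading 252 -> 72
    LT 180: heading 72 -> 252
    RT 327: heading 252 -> 285
    -- iteration 3/4 --
    LT 180: heading 285 -> 105
    LT 180: heading 105 -> 285
    RT 327: heading 285 -> 318
    -- iteration 4/4 --
    LT 180: heading 318 -> 138
    LT 180: heading 138 -> 318
    RT 327: heading 318 -> 351
  ]
]
FD 18: (-59.639,3.708) -> (-41.861,0.892) [heading=351, draw]
FD 4: (-41.861,0.892) -> (-37.91,0.266) [heading=351, draw]
LT 90: heading 351 -> 81
Final: pos=(-37.91,0.266), heading=81, 8 segment(s) drawn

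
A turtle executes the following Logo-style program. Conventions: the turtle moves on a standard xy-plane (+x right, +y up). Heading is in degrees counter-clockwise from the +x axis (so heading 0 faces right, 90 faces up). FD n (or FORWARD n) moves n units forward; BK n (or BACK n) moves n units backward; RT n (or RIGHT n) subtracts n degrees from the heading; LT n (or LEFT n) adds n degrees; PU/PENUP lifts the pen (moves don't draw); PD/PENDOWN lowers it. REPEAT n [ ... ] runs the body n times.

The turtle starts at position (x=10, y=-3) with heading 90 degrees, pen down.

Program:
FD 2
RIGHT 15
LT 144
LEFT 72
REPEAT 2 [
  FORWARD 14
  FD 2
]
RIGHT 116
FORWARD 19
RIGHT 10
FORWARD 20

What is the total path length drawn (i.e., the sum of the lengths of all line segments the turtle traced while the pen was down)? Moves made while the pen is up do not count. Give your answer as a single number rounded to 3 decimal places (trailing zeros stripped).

Answer: 73

Derivation:
Executing turtle program step by step:
Start: pos=(10,-3), heading=90, pen down
FD 2: (10,-3) -> (10,-1) [heading=90, draw]
RT 15: heading 90 -> 75
LT 144: heading 75 -> 219
LT 72: heading 219 -> 291
REPEAT 2 [
  -- iteration 1/2 --
  FD 14: (10,-1) -> (15.017,-14.07) [heading=291, draw]
  FD 2: (15.017,-14.07) -> (15.734,-15.937) [heading=291, draw]
  -- iteration 2/2 --
  FD 14: (15.734,-15.937) -> (20.751,-29.007) [heading=291, draw]
  FD 2: (20.751,-29.007) -> (21.468,-30.875) [heading=291, draw]
]
RT 116: heading 291 -> 175
FD 19: (21.468,-30.875) -> (2.54,-29.219) [heading=175, draw]
RT 10: heading 175 -> 165
FD 20: (2.54,-29.219) -> (-16.778,-24.042) [heading=165, draw]
Final: pos=(-16.778,-24.042), heading=165, 7 segment(s) drawn

Segment lengths:
  seg 1: (10,-3) -> (10,-1), length = 2
  seg 2: (10,-1) -> (15.017,-14.07), length = 14
  seg 3: (15.017,-14.07) -> (15.734,-15.937), length = 2
  seg 4: (15.734,-15.937) -> (20.751,-29.007), length = 14
  seg 5: (20.751,-29.007) -> (21.468,-30.875), length = 2
  seg 6: (21.468,-30.875) -> (2.54,-29.219), length = 19
  seg 7: (2.54,-29.219) -> (-16.778,-24.042), length = 20
Total = 73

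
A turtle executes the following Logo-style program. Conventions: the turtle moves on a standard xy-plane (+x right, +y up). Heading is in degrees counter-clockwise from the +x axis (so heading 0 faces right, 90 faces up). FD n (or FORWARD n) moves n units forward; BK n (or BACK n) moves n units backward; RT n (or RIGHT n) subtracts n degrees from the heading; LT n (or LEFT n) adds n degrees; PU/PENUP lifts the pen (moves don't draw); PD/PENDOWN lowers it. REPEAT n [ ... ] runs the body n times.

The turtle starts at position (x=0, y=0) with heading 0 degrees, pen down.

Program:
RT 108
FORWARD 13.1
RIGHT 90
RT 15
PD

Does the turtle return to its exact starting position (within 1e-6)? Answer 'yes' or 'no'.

Executing turtle program step by step:
Start: pos=(0,0), heading=0, pen down
RT 108: heading 0 -> 252
FD 13.1: (0,0) -> (-4.048,-12.459) [heading=252, draw]
RT 90: heading 252 -> 162
RT 15: heading 162 -> 147
PD: pen down
Final: pos=(-4.048,-12.459), heading=147, 1 segment(s) drawn

Start position: (0, 0)
Final position: (-4.048, -12.459)
Distance = 13.1; >= 1e-6 -> NOT closed

Answer: no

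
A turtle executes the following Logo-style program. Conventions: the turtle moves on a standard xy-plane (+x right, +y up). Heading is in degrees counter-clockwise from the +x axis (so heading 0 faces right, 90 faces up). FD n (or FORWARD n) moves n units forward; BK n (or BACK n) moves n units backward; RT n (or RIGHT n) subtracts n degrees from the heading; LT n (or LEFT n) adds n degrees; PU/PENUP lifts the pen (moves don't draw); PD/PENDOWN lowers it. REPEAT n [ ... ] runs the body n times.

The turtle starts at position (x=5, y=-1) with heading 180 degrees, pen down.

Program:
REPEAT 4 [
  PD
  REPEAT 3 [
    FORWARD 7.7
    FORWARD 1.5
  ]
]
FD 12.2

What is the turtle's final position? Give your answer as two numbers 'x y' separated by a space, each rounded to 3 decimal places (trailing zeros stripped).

Answer: -117.6 -1

Derivation:
Executing turtle program step by step:
Start: pos=(5,-1), heading=180, pen down
REPEAT 4 [
  -- iteration 1/4 --
  PD: pen down
  REPEAT 3 [
    -- iteration 1/3 --
    FD 7.7: (5,-1) -> (-2.7,-1) [heading=180, draw]
    FD 1.5: (-2.7,-1) -> (-4.2,-1) [heading=180, draw]
    -- iteration 2/3 --
    FD 7.7: (-4.2,-1) -> (-11.9,-1) [heading=180, draw]
    FD 1.5: (-11.9,-1) -> (-13.4,-1) [heading=180, draw]
    -- iteration 3/3 --
    FD 7.7: (-13.4,-1) -> (-21.1,-1) [heading=180, draw]
    FD 1.5: (-21.1,-1) -> (-22.6,-1) [heading=180, draw]
  ]
  -- iteration 2/4 --
  PD: pen down
  REPEAT 3 [
    -- iteration 1/3 --
    FD 7.7: (-22.6,-1) -> (-30.3,-1) [heading=180, draw]
    FD 1.5: (-30.3,-1) -> (-31.8,-1) [heading=180, draw]
    -- iteration 2/3 --
    FD 7.7: (-31.8,-1) -> (-39.5,-1) [heading=180, draw]
    FD 1.5: (-39.5,-1) -> (-41,-1) [heading=180, draw]
    -- iteration 3/3 --
    FD 7.7: (-41,-1) -> (-48.7,-1) [heading=180, draw]
    FD 1.5: (-48.7,-1) -> (-50.2,-1) [heading=180, draw]
  ]
  -- iteration 3/4 --
  PD: pen down
  REPEAT 3 [
    -- iteration 1/3 --
    FD 7.7: (-50.2,-1) -> (-57.9,-1) [heading=180, draw]
    FD 1.5: (-57.9,-1) -> (-59.4,-1) [heading=180, draw]
    -- iteration 2/3 --
    FD 7.7: (-59.4,-1) -> (-67.1,-1) [heading=180, draw]
    FD 1.5: (-67.1,-1) -> (-68.6,-1) [heading=180, draw]
    -- iteration 3/3 --
    FD 7.7: (-68.6,-1) -> (-76.3,-1) [heading=180, draw]
    FD 1.5: (-76.3,-1) -> (-77.8,-1) [heading=180, draw]
  ]
  -- iteration 4/4 --
  PD: pen down
  REPEAT 3 [
    -- iteration 1/3 --
    FD 7.7: (-77.8,-1) -> (-85.5,-1) [heading=180, draw]
    FD 1.5: (-85.5,-1) -> (-87,-1) [heading=180, draw]
    -- iteration 2/3 --
    FD 7.7: (-87,-1) -> (-94.7,-1) [heading=180, draw]
    FD 1.5: (-94.7,-1) -> (-96.2,-1) [heading=180, draw]
    -- iteration 3/3 --
    FD 7.7: (-96.2,-1) -> (-103.9,-1) [heading=180, draw]
    FD 1.5: (-103.9,-1) -> (-105.4,-1) [heading=180, draw]
  ]
]
FD 12.2: (-105.4,-1) -> (-117.6,-1) [heading=180, draw]
Final: pos=(-117.6,-1), heading=180, 25 segment(s) drawn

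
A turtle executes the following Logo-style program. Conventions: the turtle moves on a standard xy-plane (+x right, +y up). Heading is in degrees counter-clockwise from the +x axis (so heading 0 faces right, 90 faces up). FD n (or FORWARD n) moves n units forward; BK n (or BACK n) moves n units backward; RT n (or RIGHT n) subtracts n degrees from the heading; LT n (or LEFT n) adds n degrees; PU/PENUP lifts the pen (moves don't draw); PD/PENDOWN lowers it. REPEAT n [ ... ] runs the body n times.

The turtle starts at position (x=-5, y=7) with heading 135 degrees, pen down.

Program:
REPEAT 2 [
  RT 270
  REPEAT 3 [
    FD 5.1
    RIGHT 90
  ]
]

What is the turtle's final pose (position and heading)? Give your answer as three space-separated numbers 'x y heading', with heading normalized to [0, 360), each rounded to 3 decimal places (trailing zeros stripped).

Answer: -5 7 135

Derivation:
Executing turtle program step by step:
Start: pos=(-5,7), heading=135, pen down
REPEAT 2 [
  -- iteration 1/2 --
  RT 270: heading 135 -> 225
  REPEAT 3 [
    -- iteration 1/3 --
    FD 5.1: (-5,7) -> (-8.606,3.394) [heading=225, draw]
    RT 90: heading 225 -> 135
    -- iteration 2/3 --
    FD 5.1: (-8.606,3.394) -> (-12.212,7) [heading=135, draw]
    RT 90: heading 135 -> 45
    -- iteration 3/3 --
    FD 5.1: (-12.212,7) -> (-8.606,10.606) [heading=45, draw]
    RT 90: heading 45 -> 315
  ]
  -- iteration 2/2 --
  RT 270: heading 315 -> 45
  REPEAT 3 [
    -- iteration 1/3 --
    FD 5.1: (-8.606,10.606) -> (-5,14.212) [heading=45, draw]
    RT 90: heading 45 -> 315
    -- iteration 2/3 --
    FD 5.1: (-5,14.212) -> (-1.394,10.606) [heading=315, draw]
    RT 90: heading 315 -> 225
    -- iteration 3/3 --
    FD 5.1: (-1.394,10.606) -> (-5,7) [heading=225, draw]
    RT 90: heading 225 -> 135
  ]
]
Final: pos=(-5,7), heading=135, 6 segment(s) drawn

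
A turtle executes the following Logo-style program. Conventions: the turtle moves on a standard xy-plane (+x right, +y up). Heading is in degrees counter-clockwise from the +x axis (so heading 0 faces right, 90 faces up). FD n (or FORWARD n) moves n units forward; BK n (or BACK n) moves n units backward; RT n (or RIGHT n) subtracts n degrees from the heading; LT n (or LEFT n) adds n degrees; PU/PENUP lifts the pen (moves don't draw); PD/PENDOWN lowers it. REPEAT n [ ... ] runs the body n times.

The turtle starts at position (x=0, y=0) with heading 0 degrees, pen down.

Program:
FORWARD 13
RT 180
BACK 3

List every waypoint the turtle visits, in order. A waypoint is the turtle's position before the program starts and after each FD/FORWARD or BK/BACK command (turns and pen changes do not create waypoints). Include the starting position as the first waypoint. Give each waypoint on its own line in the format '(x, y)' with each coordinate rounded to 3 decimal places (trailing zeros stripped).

Answer: (0, 0)
(13, 0)
(16, 0)

Derivation:
Executing turtle program step by step:
Start: pos=(0,0), heading=0, pen down
FD 13: (0,0) -> (13,0) [heading=0, draw]
RT 180: heading 0 -> 180
BK 3: (13,0) -> (16,0) [heading=180, draw]
Final: pos=(16,0), heading=180, 2 segment(s) drawn
Waypoints (3 total):
(0, 0)
(13, 0)
(16, 0)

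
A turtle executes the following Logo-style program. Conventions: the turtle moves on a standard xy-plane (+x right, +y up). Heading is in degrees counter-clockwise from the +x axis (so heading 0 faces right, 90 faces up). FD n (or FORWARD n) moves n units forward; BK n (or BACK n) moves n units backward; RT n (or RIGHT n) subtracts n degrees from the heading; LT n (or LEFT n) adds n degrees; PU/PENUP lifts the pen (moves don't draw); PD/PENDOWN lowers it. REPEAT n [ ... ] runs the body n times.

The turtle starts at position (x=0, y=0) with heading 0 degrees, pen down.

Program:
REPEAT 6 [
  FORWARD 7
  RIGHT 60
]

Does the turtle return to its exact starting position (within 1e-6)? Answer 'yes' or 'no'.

Answer: yes

Derivation:
Executing turtle program step by step:
Start: pos=(0,0), heading=0, pen down
REPEAT 6 [
  -- iteration 1/6 --
  FD 7: (0,0) -> (7,0) [heading=0, draw]
  RT 60: heading 0 -> 300
  -- iteration 2/6 --
  FD 7: (7,0) -> (10.5,-6.062) [heading=300, draw]
  RT 60: heading 300 -> 240
  -- iteration 3/6 --
  FD 7: (10.5,-6.062) -> (7,-12.124) [heading=240, draw]
  RT 60: heading 240 -> 180
  -- iteration 4/6 --
  FD 7: (7,-12.124) -> (0,-12.124) [heading=180, draw]
  RT 60: heading 180 -> 120
  -- iteration 5/6 --
  FD 7: (0,-12.124) -> (-3.5,-6.062) [heading=120, draw]
  RT 60: heading 120 -> 60
  -- iteration 6/6 --
  FD 7: (-3.5,-6.062) -> (0,0) [heading=60, draw]
  RT 60: heading 60 -> 0
]
Final: pos=(0,0), heading=0, 6 segment(s) drawn

Start position: (0, 0)
Final position: (0, 0)
Distance = 0; < 1e-6 -> CLOSED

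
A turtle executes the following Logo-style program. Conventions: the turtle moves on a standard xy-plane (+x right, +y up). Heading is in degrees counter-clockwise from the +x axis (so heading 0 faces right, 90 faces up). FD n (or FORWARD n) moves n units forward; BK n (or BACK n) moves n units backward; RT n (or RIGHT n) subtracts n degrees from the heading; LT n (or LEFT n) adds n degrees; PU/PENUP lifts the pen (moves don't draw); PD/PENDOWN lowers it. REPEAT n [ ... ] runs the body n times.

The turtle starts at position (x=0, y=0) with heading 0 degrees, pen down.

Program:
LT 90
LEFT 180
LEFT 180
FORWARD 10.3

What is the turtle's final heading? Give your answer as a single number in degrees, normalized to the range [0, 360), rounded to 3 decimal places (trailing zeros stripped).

Answer: 90

Derivation:
Executing turtle program step by step:
Start: pos=(0,0), heading=0, pen down
LT 90: heading 0 -> 90
LT 180: heading 90 -> 270
LT 180: heading 270 -> 90
FD 10.3: (0,0) -> (0,10.3) [heading=90, draw]
Final: pos=(0,10.3), heading=90, 1 segment(s) drawn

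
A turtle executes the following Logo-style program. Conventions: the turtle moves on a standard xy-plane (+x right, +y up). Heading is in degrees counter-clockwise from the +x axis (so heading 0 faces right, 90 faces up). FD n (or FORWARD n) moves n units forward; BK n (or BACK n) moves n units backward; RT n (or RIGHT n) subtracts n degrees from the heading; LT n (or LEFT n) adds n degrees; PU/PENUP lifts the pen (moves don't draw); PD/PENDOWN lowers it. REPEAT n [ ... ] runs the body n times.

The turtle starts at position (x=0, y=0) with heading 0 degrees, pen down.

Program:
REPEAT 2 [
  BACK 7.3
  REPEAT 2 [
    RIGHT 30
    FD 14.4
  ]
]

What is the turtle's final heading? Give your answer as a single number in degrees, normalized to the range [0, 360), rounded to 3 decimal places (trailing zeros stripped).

Answer: 240

Derivation:
Executing turtle program step by step:
Start: pos=(0,0), heading=0, pen down
REPEAT 2 [
  -- iteration 1/2 --
  BK 7.3: (0,0) -> (-7.3,0) [heading=0, draw]
  REPEAT 2 [
    -- iteration 1/2 --
    RT 30: heading 0 -> 330
    FD 14.4: (-7.3,0) -> (5.171,-7.2) [heading=330, draw]
    -- iteration 2/2 --
    RT 30: heading 330 -> 300
    FD 14.4: (5.171,-7.2) -> (12.371,-19.671) [heading=300, draw]
  ]
  -- iteration 2/2 --
  BK 7.3: (12.371,-19.671) -> (8.721,-13.349) [heading=300, draw]
  REPEAT 2 [
    -- iteration 1/2 --
    RT 30: heading 300 -> 270
    FD 14.4: (8.721,-13.349) -> (8.721,-27.749) [heading=270, draw]
    -- iteration 2/2 --
    RT 30: heading 270 -> 240
    FD 14.4: (8.721,-27.749) -> (1.521,-40.22) [heading=240, draw]
  ]
]
Final: pos=(1.521,-40.22), heading=240, 6 segment(s) drawn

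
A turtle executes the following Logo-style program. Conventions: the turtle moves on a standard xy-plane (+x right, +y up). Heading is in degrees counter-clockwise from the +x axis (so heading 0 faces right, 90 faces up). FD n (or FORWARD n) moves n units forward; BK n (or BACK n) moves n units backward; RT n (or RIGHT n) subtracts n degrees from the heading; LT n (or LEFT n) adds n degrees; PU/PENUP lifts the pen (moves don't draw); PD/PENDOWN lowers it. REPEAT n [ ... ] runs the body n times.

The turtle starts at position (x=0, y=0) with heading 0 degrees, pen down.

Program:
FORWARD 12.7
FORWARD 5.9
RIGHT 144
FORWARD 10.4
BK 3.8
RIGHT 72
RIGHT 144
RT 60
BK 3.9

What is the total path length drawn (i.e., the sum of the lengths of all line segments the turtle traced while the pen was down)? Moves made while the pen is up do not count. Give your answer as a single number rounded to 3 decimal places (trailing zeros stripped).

Executing turtle program step by step:
Start: pos=(0,0), heading=0, pen down
FD 12.7: (0,0) -> (12.7,0) [heading=0, draw]
FD 5.9: (12.7,0) -> (18.6,0) [heading=0, draw]
RT 144: heading 0 -> 216
FD 10.4: (18.6,0) -> (10.186,-6.113) [heading=216, draw]
BK 3.8: (10.186,-6.113) -> (13.26,-3.879) [heading=216, draw]
RT 72: heading 216 -> 144
RT 144: heading 144 -> 0
RT 60: heading 0 -> 300
BK 3.9: (13.26,-3.879) -> (11.31,-0.502) [heading=300, draw]
Final: pos=(11.31,-0.502), heading=300, 5 segment(s) drawn

Segment lengths:
  seg 1: (0,0) -> (12.7,0), length = 12.7
  seg 2: (12.7,0) -> (18.6,0), length = 5.9
  seg 3: (18.6,0) -> (10.186,-6.113), length = 10.4
  seg 4: (10.186,-6.113) -> (13.26,-3.879), length = 3.8
  seg 5: (13.26,-3.879) -> (11.31,-0.502), length = 3.9
Total = 36.7

Answer: 36.7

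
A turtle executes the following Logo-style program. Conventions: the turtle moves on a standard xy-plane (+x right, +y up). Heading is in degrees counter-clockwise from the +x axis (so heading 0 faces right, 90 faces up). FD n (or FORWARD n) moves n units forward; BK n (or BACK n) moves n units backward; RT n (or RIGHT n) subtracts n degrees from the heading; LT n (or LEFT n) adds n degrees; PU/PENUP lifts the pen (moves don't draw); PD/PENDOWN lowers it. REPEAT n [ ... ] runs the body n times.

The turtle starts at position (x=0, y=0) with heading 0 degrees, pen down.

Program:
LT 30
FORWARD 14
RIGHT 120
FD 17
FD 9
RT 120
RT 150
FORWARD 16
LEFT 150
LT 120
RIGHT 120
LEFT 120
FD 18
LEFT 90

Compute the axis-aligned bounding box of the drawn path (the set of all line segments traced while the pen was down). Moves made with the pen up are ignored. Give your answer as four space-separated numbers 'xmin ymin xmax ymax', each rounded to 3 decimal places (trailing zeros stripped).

Answer: 0 -37 28.124 7

Derivation:
Executing turtle program step by step:
Start: pos=(0,0), heading=0, pen down
LT 30: heading 0 -> 30
FD 14: (0,0) -> (12.124,7) [heading=30, draw]
RT 120: heading 30 -> 270
FD 17: (12.124,7) -> (12.124,-10) [heading=270, draw]
FD 9: (12.124,-10) -> (12.124,-19) [heading=270, draw]
RT 120: heading 270 -> 150
RT 150: heading 150 -> 0
FD 16: (12.124,-19) -> (28.124,-19) [heading=0, draw]
LT 150: heading 0 -> 150
LT 120: heading 150 -> 270
RT 120: heading 270 -> 150
LT 120: heading 150 -> 270
FD 18: (28.124,-19) -> (28.124,-37) [heading=270, draw]
LT 90: heading 270 -> 0
Final: pos=(28.124,-37), heading=0, 5 segment(s) drawn

Segment endpoints: x in {0, 12.124, 12.124, 28.124}, y in {-37, -19, -19, -10, 0, 7}
xmin=0, ymin=-37, xmax=28.124, ymax=7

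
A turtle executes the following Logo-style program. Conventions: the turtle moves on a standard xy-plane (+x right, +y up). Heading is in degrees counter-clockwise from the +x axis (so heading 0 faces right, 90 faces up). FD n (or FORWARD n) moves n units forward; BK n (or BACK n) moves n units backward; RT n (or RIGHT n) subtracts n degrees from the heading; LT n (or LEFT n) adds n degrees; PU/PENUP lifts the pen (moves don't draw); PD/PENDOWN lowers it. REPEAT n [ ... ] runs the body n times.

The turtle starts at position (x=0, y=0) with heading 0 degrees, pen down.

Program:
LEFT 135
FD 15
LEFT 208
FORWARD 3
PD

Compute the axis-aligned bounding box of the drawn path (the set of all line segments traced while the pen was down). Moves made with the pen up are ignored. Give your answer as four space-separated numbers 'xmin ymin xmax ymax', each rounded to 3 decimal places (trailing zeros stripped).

Answer: -10.607 0 0 10.607

Derivation:
Executing turtle program step by step:
Start: pos=(0,0), heading=0, pen down
LT 135: heading 0 -> 135
FD 15: (0,0) -> (-10.607,10.607) [heading=135, draw]
LT 208: heading 135 -> 343
FD 3: (-10.607,10.607) -> (-7.738,9.729) [heading=343, draw]
PD: pen down
Final: pos=(-7.738,9.729), heading=343, 2 segment(s) drawn

Segment endpoints: x in {-10.607, -7.738, 0}, y in {0, 9.729, 10.607}
xmin=-10.607, ymin=0, xmax=0, ymax=10.607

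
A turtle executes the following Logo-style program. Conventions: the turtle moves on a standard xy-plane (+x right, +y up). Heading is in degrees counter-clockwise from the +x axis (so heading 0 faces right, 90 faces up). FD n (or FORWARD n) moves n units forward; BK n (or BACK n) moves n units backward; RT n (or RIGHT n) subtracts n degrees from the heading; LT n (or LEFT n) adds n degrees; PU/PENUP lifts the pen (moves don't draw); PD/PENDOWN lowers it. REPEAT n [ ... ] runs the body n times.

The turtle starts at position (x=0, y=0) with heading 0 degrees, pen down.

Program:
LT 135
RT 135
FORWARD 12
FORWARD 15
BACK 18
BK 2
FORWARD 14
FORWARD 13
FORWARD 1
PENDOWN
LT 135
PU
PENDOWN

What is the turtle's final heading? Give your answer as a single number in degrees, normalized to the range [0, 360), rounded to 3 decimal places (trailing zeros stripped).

Executing turtle program step by step:
Start: pos=(0,0), heading=0, pen down
LT 135: heading 0 -> 135
RT 135: heading 135 -> 0
FD 12: (0,0) -> (12,0) [heading=0, draw]
FD 15: (12,0) -> (27,0) [heading=0, draw]
BK 18: (27,0) -> (9,0) [heading=0, draw]
BK 2: (9,0) -> (7,0) [heading=0, draw]
FD 14: (7,0) -> (21,0) [heading=0, draw]
FD 13: (21,0) -> (34,0) [heading=0, draw]
FD 1: (34,0) -> (35,0) [heading=0, draw]
PD: pen down
LT 135: heading 0 -> 135
PU: pen up
PD: pen down
Final: pos=(35,0), heading=135, 7 segment(s) drawn

Answer: 135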